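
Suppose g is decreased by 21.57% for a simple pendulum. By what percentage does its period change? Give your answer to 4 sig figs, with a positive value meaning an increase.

T ∝ 1/√g, so T'/T = 1/√(0.78430) = 1.1292.
Percentage change in T = (1.1292 − 1) × 100% = 12.92%.

12.92%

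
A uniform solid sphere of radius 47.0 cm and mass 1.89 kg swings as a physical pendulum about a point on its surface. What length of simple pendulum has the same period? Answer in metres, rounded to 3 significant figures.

0.658 m

The equivalent simple-pendulum length is L_eq = I/(md), where I is about the pivot and d = 0.4700 m.
I_cm = (2/5)mR² = 0.1670 kg·m², so I = I_cm + md² = 0.1670 + 0.4175 = 0.5845 kg·m².
L_eq = 0.5845/(1.89 × 0.4700) = 0.658 m.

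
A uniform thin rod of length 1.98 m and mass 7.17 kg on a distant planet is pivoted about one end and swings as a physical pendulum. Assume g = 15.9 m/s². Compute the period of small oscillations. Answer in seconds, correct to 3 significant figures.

For a physical pendulum T = 2π√(I/(mgd)), with d = 0.9900 m from pivot to centre of mass.
I_cm = mL²/12 = 7.17 × 1.98²/12 = 2.342 kg·m²; I = I_cm + md² = 2.342 + 7.17 × 0.9900² = 9.370 kg·m².
T = 2π√(9.370/(7.17 × 15.9 × 0.9900)) = 1.81 s.

1.81 s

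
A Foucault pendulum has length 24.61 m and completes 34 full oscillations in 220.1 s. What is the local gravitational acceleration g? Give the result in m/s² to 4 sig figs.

23.18 m/s²

T = 220.1/34 = 6.4735 s.
From T = 2π√(L/g), g = 4π²L/T² = 4π² × 24.61/6.4735² = 23.18 m/s².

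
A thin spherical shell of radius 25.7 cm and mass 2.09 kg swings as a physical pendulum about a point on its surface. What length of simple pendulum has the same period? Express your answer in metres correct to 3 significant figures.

The equivalent simple-pendulum length is L_eq = I/(md), where I is about the pivot and d = 0.2570 m.
I_cm = (2/3)mR² = 0.09203 kg·m², so I = I_cm + md² = 0.09203 + 0.1380 = 0.2301 kg·m².
L_eq = 0.2301/(2.09 × 0.2570) = 0.428 m.

0.428 m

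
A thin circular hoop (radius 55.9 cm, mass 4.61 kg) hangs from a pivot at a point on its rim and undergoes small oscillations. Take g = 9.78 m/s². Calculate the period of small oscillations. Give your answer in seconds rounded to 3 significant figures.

I_cm = mr² = 1.441 kg·m². The pivot is at distance d = 0.559 m from the centre of mass.
By the parallel-axis theorem, I = I_cm + md² = 1.441 + 1.441 = 2.881 kg·m².
T = 2π√(I/(mgd)) = 2π√(2.881/(4.61 × 9.78 × 0.559)) = 2.12 s.

2.12 s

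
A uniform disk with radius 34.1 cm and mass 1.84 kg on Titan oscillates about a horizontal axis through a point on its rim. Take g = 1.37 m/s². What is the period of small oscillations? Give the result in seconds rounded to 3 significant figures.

I_cm = ½mr² = 0.1070 kg·m². The pivot is at distance d = 0.341 m from the centre of mass.
By the parallel-axis theorem, I = I_cm + md² = 0.1070 + 0.2140 = 0.3209 kg·m².
T = 2π√(I/(mgd)) = 2π√(0.3209/(1.84 × 1.37 × 0.341)) = 3.84 s.

3.84 s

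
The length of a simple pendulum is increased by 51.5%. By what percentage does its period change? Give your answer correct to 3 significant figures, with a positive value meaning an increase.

23.1%

T ∝ √L, so T'/T = √(1.515) = 1.231.
Percentage change in T = (1.231 − 1) × 100% = 23.1%.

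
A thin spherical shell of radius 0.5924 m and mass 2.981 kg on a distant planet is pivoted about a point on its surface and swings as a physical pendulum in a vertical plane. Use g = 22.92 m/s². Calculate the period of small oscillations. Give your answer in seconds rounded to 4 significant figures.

1.304 s

I_cm = (2/3)mr² = 0.69743 kg·m². The pivot is at distance d = 0.5924 m from the centre of mass.
By the parallel-axis theorem, I = I_cm + md² = 0.69743 + 1.0461 = 1.7436 kg·m².
T = 2π√(I/(mgd)) = 2π√(1.7436/(2.981 × 22.92 × 0.5924)) = 1.304 s.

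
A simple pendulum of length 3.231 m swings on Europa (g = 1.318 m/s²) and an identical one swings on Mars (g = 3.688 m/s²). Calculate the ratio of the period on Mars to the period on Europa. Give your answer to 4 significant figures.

0.5978

T ∝ 1/√g, so T₂/T₁ = √(g₁/g₂) = √(1.318/3.688) = 0.5978.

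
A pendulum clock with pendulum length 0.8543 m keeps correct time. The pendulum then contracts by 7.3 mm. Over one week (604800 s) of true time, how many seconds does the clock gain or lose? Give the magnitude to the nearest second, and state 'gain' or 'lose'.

gain 2601 s

T ∝ √L, so T'/T = √(0.84700/0.8543) = 0.995718.
In 604800 s of true time the clock registers 604800/0.995718 = 607400.7 s, so it gains 2601 s.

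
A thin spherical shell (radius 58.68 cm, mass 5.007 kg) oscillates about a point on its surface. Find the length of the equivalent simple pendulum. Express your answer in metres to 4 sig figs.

0.9780 m

The equivalent simple-pendulum length is L_eq = I/(md), where I is about the pivot and d = 0.58680 m.
I_cm = (2/3)mR² = 1.1494 kg·m², so I = I_cm + md² = 1.1494 + 1.7241 = 2.8735 kg·m².
L_eq = 2.8735/(5.007 × 0.58680) = 0.9780 m.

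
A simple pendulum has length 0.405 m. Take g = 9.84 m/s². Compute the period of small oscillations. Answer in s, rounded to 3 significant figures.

1.27 s

T = 2π√(L/g) = 2π√(0.405/9.84) = 2π × 0.2029 = 1.27 s.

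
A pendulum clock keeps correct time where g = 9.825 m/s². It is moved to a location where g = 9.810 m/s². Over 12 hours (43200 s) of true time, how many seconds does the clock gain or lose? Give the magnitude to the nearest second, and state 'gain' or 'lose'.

lose 33 s

The clock's period scales as T ∝ 1/√g, so T'/T = √(9.825/9.810) = 1.00076.
In 43200 s of true time the clock registers 43200/1.00076 = 43167.0 s, so it loses 33 s.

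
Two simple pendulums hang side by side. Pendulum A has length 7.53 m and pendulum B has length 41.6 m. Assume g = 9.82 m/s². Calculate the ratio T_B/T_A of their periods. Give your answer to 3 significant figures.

2.35

T ∝ √L, so T_B/T_A = √(L_B/L_A) = √(41.6/7.53) = 2.35.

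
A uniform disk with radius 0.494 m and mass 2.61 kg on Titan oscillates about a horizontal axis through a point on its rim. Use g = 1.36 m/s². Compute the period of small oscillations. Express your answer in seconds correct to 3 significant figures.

4.64 s

I_cm = ½mr² = 0.3185 kg·m². The pivot is at distance d = 0.494 m from the centre of mass.
By the parallel-axis theorem, I = I_cm + md² = 0.3185 + 0.6369 = 0.9554 kg·m².
T = 2π√(I/(mgd)) = 2π√(0.9554/(2.61 × 1.36 × 0.494)) = 4.64 s.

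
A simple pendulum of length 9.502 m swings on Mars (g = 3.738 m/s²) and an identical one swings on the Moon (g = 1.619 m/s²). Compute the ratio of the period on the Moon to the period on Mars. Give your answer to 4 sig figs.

T ∝ 1/√g, so T₂/T₁ = √(g₁/g₂) = √(3.738/1.619) = 1.519.

1.519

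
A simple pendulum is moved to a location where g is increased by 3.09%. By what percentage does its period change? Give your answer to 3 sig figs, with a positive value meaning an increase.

-1.51%

T ∝ 1/√g, so T'/T = 1/√(1.031) = 0.9849.
Percentage change in T = (0.9849 − 1) × 100% = -1.51%.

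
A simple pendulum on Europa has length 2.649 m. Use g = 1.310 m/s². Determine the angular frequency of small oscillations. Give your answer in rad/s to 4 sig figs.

ω = √(g/L) = √(1.310/2.649) = 0.7032 rad/s.

0.7032 rad/s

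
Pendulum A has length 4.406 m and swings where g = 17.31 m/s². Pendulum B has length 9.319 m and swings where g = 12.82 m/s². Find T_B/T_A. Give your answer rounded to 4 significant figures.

T = 2π√(L/g), so T_B/T_A = √((L_B/g_B)/(L_A/g_A)) = √((9.319/12.82)/(4.406/17.31)) = 1.690.

1.690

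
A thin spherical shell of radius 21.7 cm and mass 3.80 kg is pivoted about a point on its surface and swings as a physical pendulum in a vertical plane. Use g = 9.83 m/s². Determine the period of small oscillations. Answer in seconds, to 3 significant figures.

I_cm = (2/3)mr² = 0.1193 kg·m². The pivot is at distance d = 0.217 m from the centre of mass.
By the parallel-axis theorem, I = I_cm + md² = 0.1193 + 0.1789 = 0.2982 kg·m².
T = 2π√(I/(mgd)) = 2π√(0.2982/(3.80 × 9.83 × 0.217)) = 1.21 s.

1.21 s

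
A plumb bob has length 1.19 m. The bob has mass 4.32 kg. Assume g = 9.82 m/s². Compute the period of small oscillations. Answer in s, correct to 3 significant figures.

T = 2π√(L/g) = 2π√(1.19/9.82) = 2π × 0.3481 = 2.19 s.

2.19 s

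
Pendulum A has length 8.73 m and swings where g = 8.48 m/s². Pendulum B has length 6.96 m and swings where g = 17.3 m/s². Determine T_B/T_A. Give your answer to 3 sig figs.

T = 2π√(L/g), so T_B/T_A = √((L_B/g_B)/(L_A/g_A)) = √((6.96/17.3)/(8.73/8.48)) = 0.625.

0.625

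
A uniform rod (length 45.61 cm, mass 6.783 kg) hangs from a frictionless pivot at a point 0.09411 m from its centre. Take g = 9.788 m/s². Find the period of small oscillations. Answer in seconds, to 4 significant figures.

For a physical pendulum T = 2π√(I/(mgd)), with d = 0.094110 m from pivot to centre of mass.
I_cm = mL²/12 = 6.783 × 0.4561²/12 = 0.11759 kg·m²; I = I_cm + md² = 0.11759 + 6.783 × 0.094110² = 0.17766 kg·m².
T = 2π√(0.17766/(6.783 × 9.788 × 0.094110)) = 1.060 s.

1.060 s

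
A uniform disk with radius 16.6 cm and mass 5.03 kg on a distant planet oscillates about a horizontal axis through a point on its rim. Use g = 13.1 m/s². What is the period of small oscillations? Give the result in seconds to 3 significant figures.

I_cm = ½mr² = 0.06930 kg·m². The pivot is at distance d = 0.166 m from the centre of mass.
By the parallel-axis theorem, I = I_cm + md² = 0.06930 + 0.1386 = 0.2079 kg·m².
T = 2π√(I/(mgd)) = 2π√(0.2079/(5.03 × 13.1 × 0.166)) = 0.866 s.

0.866 s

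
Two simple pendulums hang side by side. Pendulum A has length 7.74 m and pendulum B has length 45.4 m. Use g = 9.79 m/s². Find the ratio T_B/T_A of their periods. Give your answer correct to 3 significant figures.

T ∝ √L, so T_B/T_A = √(L_B/L_A) = √(45.4/7.74) = 2.42.

2.42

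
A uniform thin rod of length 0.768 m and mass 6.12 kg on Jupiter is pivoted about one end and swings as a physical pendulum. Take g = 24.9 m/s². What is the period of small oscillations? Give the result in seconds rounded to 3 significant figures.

For a physical pendulum T = 2π√(I/(mgd)), with d = 0.3840 m from pivot to centre of mass.
I_cm = mL²/12 = 6.12 × 0.768²/12 = 0.3008 kg·m²; I = I_cm + md² = 0.3008 + 6.12 × 0.3840² = 1.203 kg·m².
T = 2π√(1.203/(6.12 × 24.9 × 0.3840)) = 0.901 s.

0.901 s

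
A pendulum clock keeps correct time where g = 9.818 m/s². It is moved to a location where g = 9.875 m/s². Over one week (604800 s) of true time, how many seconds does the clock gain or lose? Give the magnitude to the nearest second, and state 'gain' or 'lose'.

The clock's period scales as T ∝ 1/√g, so T'/T = √(9.818/9.875) = 0.997110.
In 604800 s of true time the clock registers 604800/0.997110 = 606553.1 s, so it gains 1753 s.

gain 1753 s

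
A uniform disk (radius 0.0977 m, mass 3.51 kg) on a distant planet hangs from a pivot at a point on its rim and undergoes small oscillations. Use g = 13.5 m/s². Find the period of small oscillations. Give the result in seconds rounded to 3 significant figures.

0.655 s

I_cm = ½mr² = 0.01675 kg·m². The pivot is at distance d = 0.0977 m from the centre of mass.
By the parallel-axis theorem, I = I_cm + md² = 0.01675 + 0.03350 = 0.05026 kg·m².
T = 2π√(I/(mgd)) = 2π√(0.05026/(3.51 × 13.5 × 0.0977)) = 0.655 s.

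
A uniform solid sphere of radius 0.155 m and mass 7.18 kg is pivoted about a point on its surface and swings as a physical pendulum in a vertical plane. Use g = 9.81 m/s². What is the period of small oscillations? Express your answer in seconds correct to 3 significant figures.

I_cm = (2/5)mr² = 0.06900 kg·m². The pivot is at distance d = 0.155 m from the centre of mass.
By the parallel-axis theorem, I = I_cm + md² = 0.06900 + 0.1725 = 0.2415 kg·m².
T = 2π√(I/(mgd)) = 2π√(0.2415/(7.18 × 9.81 × 0.155)) = 0.934 s.

0.934 s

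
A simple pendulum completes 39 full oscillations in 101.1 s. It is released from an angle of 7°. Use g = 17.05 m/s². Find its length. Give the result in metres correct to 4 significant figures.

T = 101.1/39 = 2.5923 s.
From T = 2π√(L/g), L = gT²/(4π²) = 17.05 × 2.5923²/(4π²) = 2.902 m.

2.902 m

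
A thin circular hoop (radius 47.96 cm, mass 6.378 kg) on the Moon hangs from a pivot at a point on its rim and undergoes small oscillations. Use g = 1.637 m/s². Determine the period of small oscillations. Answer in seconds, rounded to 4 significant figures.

I_cm = mr² = 1.4670 kg·m². The pivot is at distance d = 0.4796 m from the centre of mass.
By the parallel-axis theorem, I = I_cm + md² = 1.4670 + 1.4670 = 2.9341 kg·m².
T = 2π√(I/(mgd)) = 2π√(2.9341/(6.378 × 1.637 × 0.4796)) = 4.810 s.

4.810 s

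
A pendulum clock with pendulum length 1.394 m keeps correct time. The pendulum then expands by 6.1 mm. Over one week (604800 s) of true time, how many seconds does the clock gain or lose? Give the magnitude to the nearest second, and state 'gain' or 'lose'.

lose 1319 s

T ∝ √L, so T'/T = √(1.40010/1.394) = 1.00219.
In 604800 s of true time the clock registers 604800/1.00219 = 603481.1 s, so it loses 1319 s.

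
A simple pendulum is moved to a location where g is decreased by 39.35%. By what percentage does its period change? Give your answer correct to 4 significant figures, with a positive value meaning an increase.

T ∝ 1/√g, so T'/T = 1/√(0.60650) = 1.2841.
Percentage change in T = (1.2841 − 1) × 100% = 28.41%.

28.41%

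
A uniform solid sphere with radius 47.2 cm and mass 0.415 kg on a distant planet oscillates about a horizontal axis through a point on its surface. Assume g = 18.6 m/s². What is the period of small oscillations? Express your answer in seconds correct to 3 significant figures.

1.18 s

I_cm = (2/5)mr² = 0.03698 kg·m². The pivot is at distance d = 0.472 m from the centre of mass.
By the parallel-axis theorem, I = I_cm + md² = 0.03698 + 0.09246 = 0.1294 kg·m².
T = 2π√(I/(mgd)) = 2π√(0.1294/(0.415 × 18.6 × 0.472)) = 1.18 s.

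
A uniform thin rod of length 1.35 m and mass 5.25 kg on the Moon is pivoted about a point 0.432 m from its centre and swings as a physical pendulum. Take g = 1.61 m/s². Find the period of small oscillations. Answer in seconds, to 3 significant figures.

4.38 s

For a physical pendulum T = 2π√(I/(mgd)), with d = 0.4320 m from pivot to centre of mass.
I_cm = mL²/12 = 5.25 × 1.35²/12 = 0.7973 kg·m²; I = I_cm + md² = 0.7973 + 5.25 × 0.4320² = 1.777 kg·m².
T = 2π√(1.777/(5.25 × 1.61 × 0.4320)) = 4.38 s.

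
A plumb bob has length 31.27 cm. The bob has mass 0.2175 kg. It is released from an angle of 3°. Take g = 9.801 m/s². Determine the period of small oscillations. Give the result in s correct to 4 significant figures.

1.122 s

T = 2π√(L/g) = 2π√(0.3127/9.801) = 2π × 0.17862 = 1.122 s.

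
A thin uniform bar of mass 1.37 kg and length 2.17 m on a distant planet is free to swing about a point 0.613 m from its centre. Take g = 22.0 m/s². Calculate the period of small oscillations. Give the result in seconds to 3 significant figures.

1.50 s

For a physical pendulum T = 2π√(I/(mgd)), with d = 0.6130 m from pivot to centre of mass.
I_cm = mL²/12 = 1.37 × 2.17²/12 = 0.5376 kg·m²; I = I_cm + md² = 0.5376 + 1.37 × 0.6130² = 1.052 kg·m².
T = 2π√(1.052/(1.37 × 22.0 × 0.6130)) = 1.50 s.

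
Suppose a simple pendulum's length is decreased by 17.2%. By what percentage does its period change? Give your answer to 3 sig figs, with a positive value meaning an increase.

-9.01%

T ∝ √L, so T'/T = √(0.8280) = 0.9099.
Percentage change in T = (0.9099 − 1) × 100% = -9.01%.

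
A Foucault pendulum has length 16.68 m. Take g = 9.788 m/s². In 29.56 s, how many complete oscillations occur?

3

T = 2π√(L/g) = 2π√(16.68/9.788) = 8.2022 s.
Number of complete oscillations = ⌊29.56/8.2022⌋ = ⌊3.6039⌋ = 3.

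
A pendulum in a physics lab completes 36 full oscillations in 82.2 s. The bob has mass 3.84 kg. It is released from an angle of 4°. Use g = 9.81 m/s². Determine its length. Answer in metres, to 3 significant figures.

T = 82.2/36 = 2.283 s.
From T = 2π√(L/g), L = gT²/(4π²) = 9.81 × 2.283²/(4π²) = 1.30 m.

1.30 m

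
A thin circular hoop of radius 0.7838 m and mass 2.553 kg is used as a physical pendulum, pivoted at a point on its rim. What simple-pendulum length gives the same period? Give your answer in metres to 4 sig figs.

The equivalent simple-pendulum length is L_eq = I/(md), where I is about the pivot and d = 0.78380 m.
I_cm = mR² = 1.5684 kg·m², so I = I_cm + md² = 1.5684 + 1.5684 = 3.1368 kg·m².
L_eq = 3.1368/(2.553 × 0.78380) = 1.568 m.

1.568 m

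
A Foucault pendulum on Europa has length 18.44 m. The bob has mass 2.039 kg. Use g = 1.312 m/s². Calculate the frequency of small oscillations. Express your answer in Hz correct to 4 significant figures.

T = 2π√(L/g) = 2π√(18.44/1.312) = 23.556 s, so f = 1/T = 0.04245 Hz.

0.04245 Hz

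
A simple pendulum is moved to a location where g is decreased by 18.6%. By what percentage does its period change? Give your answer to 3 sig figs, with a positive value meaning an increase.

T ∝ 1/√g, so T'/T = 1/√(0.8140) = 1.108.
Percentage change in T = (1.108 − 1) × 100% = 10.8%.

10.8%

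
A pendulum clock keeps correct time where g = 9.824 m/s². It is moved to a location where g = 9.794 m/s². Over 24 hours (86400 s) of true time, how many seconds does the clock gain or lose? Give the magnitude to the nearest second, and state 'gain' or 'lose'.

lose 132 s

The clock's period scales as T ∝ 1/√g, so T'/T = √(9.824/9.794) = 1.00153.
In 86400 s of true time the clock registers 86400/1.00153 = 86268.0 s, so it loses 132 s.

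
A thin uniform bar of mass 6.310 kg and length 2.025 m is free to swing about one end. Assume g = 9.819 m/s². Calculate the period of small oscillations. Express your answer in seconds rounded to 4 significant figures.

2.330 s

For a physical pendulum T = 2π√(I/(mgd)), with d = 1.0125 m from pivot to centre of mass.
I_cm = mL²/12 = 6.310 × 2.025²/12 = 2.1562 kg·m²; I = I_cm + md² = 2.1562 + 6.310 × 1.0125² = 8.6250 kg·m².
T = 2π√(8.6250/(6.310 × 9.819 × 1.0125)) = 2.330 s.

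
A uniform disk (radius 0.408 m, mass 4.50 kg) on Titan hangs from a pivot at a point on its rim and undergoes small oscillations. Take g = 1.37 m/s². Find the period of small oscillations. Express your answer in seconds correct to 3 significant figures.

4.20 s

I_cm = ½mr² = 0.3745 kg·m². The pivot is at distance d = 0.408 m from the centre of mass.
By the parallel-axis theorem, I = I_cm + md² = 0.3745 + 0.7491 = 1.124 kg·m².
T = 2π√(I/(mgd)) = 2π√(1.124/(4.50 × 1.37 × 0.408)) = 4.20 s.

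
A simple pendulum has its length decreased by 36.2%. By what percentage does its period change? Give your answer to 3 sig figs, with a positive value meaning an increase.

-20.1%

T ∝ √L, so T'/T = √(0.6380) = 0.7987.
Percentage change in T = (0.7987 − 1) × 100% = -20.1%.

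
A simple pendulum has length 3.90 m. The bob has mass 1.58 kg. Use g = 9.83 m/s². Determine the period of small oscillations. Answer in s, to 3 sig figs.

T = 2π√(L/g) = 2π√(3.90/9.83) = 2π × 0.6299 = 3.96 s.

3.96 s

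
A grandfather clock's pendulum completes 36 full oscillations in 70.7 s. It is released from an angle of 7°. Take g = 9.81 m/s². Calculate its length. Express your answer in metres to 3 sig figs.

T = 70.7/36 = 1.964 s.
From T = 2π√(L/g), L = gT²/(4π²) = 9.81 × 1.964²/(4π²) = 0.958 m.

0.958 m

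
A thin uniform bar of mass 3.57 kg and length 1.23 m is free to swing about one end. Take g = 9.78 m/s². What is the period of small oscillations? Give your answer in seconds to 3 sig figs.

For a physical pendulum T = 2π√(I/(mgd)), with d = 0.6150 m from pivot to centre of mass.
I_cm = mL²/12 = 3.57 × 1.23²/12 = 0.4501 kg·m²; I = I_cm + md² = 0.4501 + 3.57 × 0.6150² = 1.800 kg·m².
T = 2π√(1.800/(3.57 × 9.78 × 0.6150)) = 1.82 s.

1.82 s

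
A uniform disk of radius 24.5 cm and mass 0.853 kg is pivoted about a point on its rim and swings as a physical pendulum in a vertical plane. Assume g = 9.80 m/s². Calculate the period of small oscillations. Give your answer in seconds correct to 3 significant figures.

1.22 s

I_cm = ½mr² = 0.02560 kg·m². The pivot is at distance d = 0.245 m from the centre of mass.
By the parallel-axis theorem, I = I_cm + md² = 0.02560 + 0.05120 = 0.07680 kg·m².
T = 2π√(I/(mgd)) = 2π√(0.07680/(0.853 × 9.80 × 0.245)) = 1.22 s.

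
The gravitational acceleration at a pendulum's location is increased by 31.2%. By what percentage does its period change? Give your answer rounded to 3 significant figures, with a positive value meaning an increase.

-12.7%

T ∝ 1/√g, so T'/T = 1/√(1.312) = 0.8730.
Percentage change in T = (0.8730 − 1) × 100% = -12.7%.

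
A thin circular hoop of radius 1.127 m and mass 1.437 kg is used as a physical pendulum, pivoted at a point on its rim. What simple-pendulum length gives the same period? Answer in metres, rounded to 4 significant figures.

The equivalent simple-pendulum length is L_eq = I/(md), where I is about the pivot and d = 1.1270 m.
I_cm = mR² = 1.8252 kg·m², so I = I_cm + md² = 1.8252 + 1.8252 = 3.6504 kg·m².
L_eq = 3.6504/(1.437 × 1.1270) = 2.254 m.

2.254 m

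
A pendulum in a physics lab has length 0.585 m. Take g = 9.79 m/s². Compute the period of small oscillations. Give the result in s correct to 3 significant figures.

T = 2π√(L/g) = 2π√(0.585/9.79) = 2π × 0.2444 = 1.54 s.

1.54 s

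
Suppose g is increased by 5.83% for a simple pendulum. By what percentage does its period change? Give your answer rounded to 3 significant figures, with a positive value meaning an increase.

T ∝ 1/√g, so T'/T = 1/√(1.058) = 0.9721.
Percentage change in T = (0.9721 − 1) × 100% = -2.79%.

-2.79%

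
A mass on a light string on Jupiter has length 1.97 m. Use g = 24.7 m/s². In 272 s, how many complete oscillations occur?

153

T = 2π√(L/g) = 2π√(1.97/24.7) = 1.774 s.
Number of complete oscillations = ⌊272/1.774⌋ = ⌊153.3⌋ = 153.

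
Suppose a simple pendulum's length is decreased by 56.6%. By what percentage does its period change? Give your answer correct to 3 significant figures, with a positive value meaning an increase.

T ∝ √L, so T'/T = √(0.4340) = 0.6588.
Percentage change in T = (0.6588 − 1) × 100% = -34.1%.

-34.1%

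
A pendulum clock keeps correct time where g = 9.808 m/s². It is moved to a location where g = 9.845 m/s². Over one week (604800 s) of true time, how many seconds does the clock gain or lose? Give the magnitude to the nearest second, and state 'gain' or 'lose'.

gain 1140 s

The clock's period scales as T ∝ 1/√g, so T'/T = √(9.808/9.845) = 0.998119.
In 604800 s of true time the clock registers 604800/0.998119 = 605939.7 s, so it gains 1140 s.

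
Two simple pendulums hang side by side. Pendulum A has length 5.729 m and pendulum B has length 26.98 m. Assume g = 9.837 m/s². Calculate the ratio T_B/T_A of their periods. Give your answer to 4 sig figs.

2.170

T ∝ √L, so T_B/T_A = √(L_B/L_A) = √(26.98/5.729) = 2.170.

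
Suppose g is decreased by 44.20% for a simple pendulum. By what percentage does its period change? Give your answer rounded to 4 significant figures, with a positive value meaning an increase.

33.87%

T ∝ 1/√g, so T'/T = 1/√(0.55800) = 1.3387.
Percentage change in T = (1.3387 − 1) × 100% = 33.87%.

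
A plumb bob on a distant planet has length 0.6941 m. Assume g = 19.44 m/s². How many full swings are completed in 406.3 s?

T = 2π√(L/g) = 2π√(0.6941/19.44) = 1.1873 s.
Number of complete oscillations = ⌊406.3/1.1873⌋ = ⌊342.22⌋ = 342.

342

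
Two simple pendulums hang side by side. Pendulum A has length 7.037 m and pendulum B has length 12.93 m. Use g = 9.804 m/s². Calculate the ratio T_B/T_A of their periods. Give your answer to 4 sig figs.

1.356

T ∝ √L, so T_B/T_A = √(L_B/L_A) = √(12.93/7.037) = 1.356.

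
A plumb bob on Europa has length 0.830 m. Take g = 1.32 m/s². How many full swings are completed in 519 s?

T = 2π√(L/g) = 2π√(0.830/1.32) = 4.982 s.
Number of complete oscillations = ⌊519/4.982⌋ = ⌊104.2⌋ = 104.

104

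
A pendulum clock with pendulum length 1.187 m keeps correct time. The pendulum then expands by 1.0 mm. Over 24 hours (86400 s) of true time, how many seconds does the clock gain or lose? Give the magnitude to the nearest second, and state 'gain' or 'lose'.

lose 36 s

T ∝ √L, so T'/T = √(1.18800/1.187) = 1.00042.
In 86400 s of true time the clock registers 86400/1.00042 = 86363.6 s, so it loses 36 s.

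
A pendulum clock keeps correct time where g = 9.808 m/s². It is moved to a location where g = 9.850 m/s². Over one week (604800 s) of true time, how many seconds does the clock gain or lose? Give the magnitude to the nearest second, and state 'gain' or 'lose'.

gain 1294 s

The clock's period scales as T ∝ 1/√g, so T'/T = √(9.808/9.850) = 0.997866.
In 604800 s of true time the clock registers 604800/0.997866 = 606093.6 s, so it gains 1294 s.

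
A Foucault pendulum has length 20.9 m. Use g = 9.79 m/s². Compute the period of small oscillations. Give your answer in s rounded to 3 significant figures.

9.18 s

T = 2π√(L/g) = 2π√(20.9/9.79) = 2π × 1.461 = 9.18 s.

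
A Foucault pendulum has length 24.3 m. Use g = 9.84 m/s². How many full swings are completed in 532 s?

53

T = 2π√(L/g) = 2π√(24.3/9.84) = 9.874 s.
Number of complete oscillations = ⌊532/9.874⌋ = ⌊53.88⌋ = 53.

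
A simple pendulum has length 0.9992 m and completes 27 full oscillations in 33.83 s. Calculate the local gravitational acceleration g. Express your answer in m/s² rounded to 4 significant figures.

25.13 m/s²

T = 33.83/27 = 1.2530 s.
From T = 2π√(L/g), g = 4π²L/T² = 4π² × 0.9992/1.2530² = 25.13 m/s².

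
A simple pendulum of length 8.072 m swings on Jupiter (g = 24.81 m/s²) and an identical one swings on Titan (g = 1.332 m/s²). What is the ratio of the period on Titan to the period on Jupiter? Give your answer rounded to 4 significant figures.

T ∝ 1/√g, so T₂/T₁ = √(g₁/g₂) = √(24.81/1.332) = 4.316.

4.316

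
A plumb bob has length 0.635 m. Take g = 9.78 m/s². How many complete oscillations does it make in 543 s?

339

T = 2π√(L/g) = 2π√(0.635/9.78) = 1.601 s.
Number of complete oscillations = ⌊543/1.601⌋ = ⌊339.2⌋ = 339.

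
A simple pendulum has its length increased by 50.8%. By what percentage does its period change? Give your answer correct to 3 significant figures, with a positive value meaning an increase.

22.8%

T ∝ √L, so T'/T = √(1.508) = 1.228.
Percentage change in T = (1.228 − 1) × 100% = 22.8%.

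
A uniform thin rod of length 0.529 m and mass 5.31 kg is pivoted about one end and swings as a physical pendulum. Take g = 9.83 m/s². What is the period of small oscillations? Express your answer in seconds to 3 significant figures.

1.19 s

For a physical pendulum T = 2π√(I/(mgd)), with d = 0.2645 m from pivot to centre of mass.
I_cm = mL²/12 = 5.31 × 0.529²/12 = 0.1238 kg·m²; I = I_cm + md² = 0.1238 + 5.31 × 0.2645² = 0.4953 kg·m².
T = 2π√(0.4953/(5.31 × 9.83 × 0.2645)) = 1.19 s.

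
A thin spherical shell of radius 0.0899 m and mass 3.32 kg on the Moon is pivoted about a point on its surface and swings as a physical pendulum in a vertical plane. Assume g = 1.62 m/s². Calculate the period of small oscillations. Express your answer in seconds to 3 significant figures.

I_cm = (2/3)mr² = 0.01789 kg·m². The pivot is at distance d = 0.0899 m from the centre of mass.
By the parallel-axis theorem, I = I_cm + md² = 0.01789 + 0.02683 = 0.04472 kg·m².
T = 2π√(I/(mgd)) = 2π√(0.04472/(3.32 × 1.62 × 0.0899)) = 1.91 s.

1.91 s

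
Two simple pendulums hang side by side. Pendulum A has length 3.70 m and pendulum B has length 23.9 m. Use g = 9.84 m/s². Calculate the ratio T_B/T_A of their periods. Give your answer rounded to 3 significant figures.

2.54

T ∝ √L, so T_B/T_A = √(L_B/L_A) = √(23.9/3.70) = 2.54.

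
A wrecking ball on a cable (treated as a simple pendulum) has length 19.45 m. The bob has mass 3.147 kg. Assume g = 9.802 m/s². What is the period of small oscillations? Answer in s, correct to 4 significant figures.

T = 2π√(L/g) = 2π√(19.45/9.802) = 2π × 1.4086 = 8.851 s.

8.851 s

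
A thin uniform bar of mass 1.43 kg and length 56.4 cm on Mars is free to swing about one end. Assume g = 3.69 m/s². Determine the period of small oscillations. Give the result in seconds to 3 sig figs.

2.01 s

For a physical pendulum T = 2π√(I/(mgd)), with d = 0.2820 m from pivot to centre of mass.
I_cm = mL²/12 = 1.43 × 0.564²/12 = 0.03791 kg·m²; I = I_cm + md² = 0.03791 + 1.43 × 0.2820² = 0.1516 kg·m².
T = 2π√(0.1516/(1.43 × 3.69 × 0.2820)) = 2.01 s.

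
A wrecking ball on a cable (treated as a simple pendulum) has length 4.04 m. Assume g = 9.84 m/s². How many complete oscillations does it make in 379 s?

94

T = 2π√(L/g) = 2π√(4.04/9.84) = 4.026 s.
Number of complete oscillations = ⌊379/4.026⌋ = ⌊94.14⌋ = 94.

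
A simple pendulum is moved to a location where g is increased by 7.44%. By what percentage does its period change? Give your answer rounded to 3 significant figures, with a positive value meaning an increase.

T ∝ 1/√g, so T'/T = 1/√(1.074) = 0.9648.
Percentage change in T = (0.9648 − 1) × 100% = -3.52%.

-3.52%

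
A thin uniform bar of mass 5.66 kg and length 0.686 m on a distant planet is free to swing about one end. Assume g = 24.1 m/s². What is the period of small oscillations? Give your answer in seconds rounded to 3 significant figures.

For a physical pendulum T = 2π√(I/(mgd)), with d = 0.3430 m from pivot to centre of mass.
I_cm = mL²/12 = 5.66 × 0.686²/12 = 0.2220 kg·m²; I = I_cm + md² = 0.2220 + 5.66 × 0.3430² = 0.8879 kg·m².
T = 2π√(0.8879/(5.66 × 24.1 × 0.3430)) = 0.866 s.

0.866 s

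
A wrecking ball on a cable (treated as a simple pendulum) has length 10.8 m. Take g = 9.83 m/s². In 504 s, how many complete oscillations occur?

76

T = 2π√(L/g) = 2π√(10.8/9.83) = 6.586 s.
Number of complete oscillations = ⌊504/6.586⌋ = ⌊76.53⌋ = 76.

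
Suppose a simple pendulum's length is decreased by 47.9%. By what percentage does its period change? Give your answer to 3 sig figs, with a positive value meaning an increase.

T ∝ √L, so T'/T = √(0.5210) = 0.7218.
Percentage change in T = (0.7218 − 1) × 100% = -27.8%.

-27.8%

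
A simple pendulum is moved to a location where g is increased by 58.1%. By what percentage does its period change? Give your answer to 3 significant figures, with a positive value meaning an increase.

T ∝ 1/√g, so T'/T = 1/√(1.581) = 0.7953.
Percentage change in T = (0.7953 − 1) × 100% = -20.5%.

-20.5%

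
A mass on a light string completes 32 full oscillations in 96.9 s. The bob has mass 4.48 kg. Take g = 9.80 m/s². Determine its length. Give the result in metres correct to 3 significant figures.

2.28 m

T = 96.9/32 = 3.028 s.
From T = 2π√(L/g), L = gT²/(4π²) = 9.80 × 3.028²/(4π²) = 2.28 m.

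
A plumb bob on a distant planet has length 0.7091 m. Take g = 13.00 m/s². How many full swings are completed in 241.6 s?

164

T = 2π√(L/g) = 2π√(0.7091/13.00) = 1.4674 s.
Number of complete oscillations = ⌊241.6/1.4674⌋ = ⌊164.64⌋ = 164.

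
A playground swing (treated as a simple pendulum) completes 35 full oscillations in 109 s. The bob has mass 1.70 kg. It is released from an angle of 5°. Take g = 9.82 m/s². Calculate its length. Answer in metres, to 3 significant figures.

2.41 m

T = 109/35 = 3.114 s.
From T = 2π√(L/g), L = gT²/(4π²) = 9.82 × 3.114²/(4π²) = 2.41 m.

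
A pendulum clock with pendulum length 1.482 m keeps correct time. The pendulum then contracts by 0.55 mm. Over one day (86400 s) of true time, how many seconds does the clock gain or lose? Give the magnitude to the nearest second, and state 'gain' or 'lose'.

gain 16 s

T ∝ √L, so T'/T = √(1.48145/1.482) = 0.999814.
In 86400 s of true time the clock registers 86400/0.999814 = 86416.0 s, so it gains 16 s.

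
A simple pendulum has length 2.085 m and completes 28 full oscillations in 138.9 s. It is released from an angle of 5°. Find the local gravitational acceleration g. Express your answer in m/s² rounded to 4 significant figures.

3.345 m/s²

T = 138.9/28 = 4.9607 s.
From T = 2π√(L/g), g = 4π²L/T² = 4π² × 2.085/4.9607² = 3.345 m/s².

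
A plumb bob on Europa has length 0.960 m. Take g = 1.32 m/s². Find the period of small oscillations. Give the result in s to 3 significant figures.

5.36 s

T = 2π√(L/g) = 2π√(0.960/1.32) = 2π × 0.8528 = 5.36 s.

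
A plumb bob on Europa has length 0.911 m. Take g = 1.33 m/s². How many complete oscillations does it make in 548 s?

105

T = 2π√(L/g) = 2π√(0.911/1.33) = 5.200 s.
Number of complete oscillations = ⌊548/5.200⌋ = ⌊105.4⌋ = 105.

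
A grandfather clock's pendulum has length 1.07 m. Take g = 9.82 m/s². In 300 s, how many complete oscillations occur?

T = 2π√(L/g) = 2π√(1.07/9.82) = 2.074 s.
Number of complete oscillations = ⌊300/2.074⌋ = ⌊144.6⌋ = 144.

144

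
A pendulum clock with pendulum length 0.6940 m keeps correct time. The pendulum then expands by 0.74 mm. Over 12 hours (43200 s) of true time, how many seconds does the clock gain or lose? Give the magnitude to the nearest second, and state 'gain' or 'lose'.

T ∝ √L, so T'/T = √(0.69474/0.6940) = 1.00053.
In 43200 s of true time the clock registers 43200/1.00053 = 43177.0 s, so it loses 23 s.

lose 23 s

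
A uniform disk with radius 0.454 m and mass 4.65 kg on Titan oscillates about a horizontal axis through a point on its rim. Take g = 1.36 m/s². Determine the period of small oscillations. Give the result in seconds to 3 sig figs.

4.45 s

I_cm = ½mr² = 0.4792 kg·m². The pivot is at distance d = 0.454 m from the centre of mass.
By the parallel-axis theorem, I = I_cm + md² = 0.4792 + 0.9584 = 1.438 kg·m².
T = 2π√(I/(mgd)) = 2π√(1.438/(4.65 × 1.36 × 0.454)) = 4.45 s.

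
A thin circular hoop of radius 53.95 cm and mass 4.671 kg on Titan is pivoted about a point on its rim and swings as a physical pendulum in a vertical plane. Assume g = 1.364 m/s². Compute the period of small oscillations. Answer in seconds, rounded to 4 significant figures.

I_cm = mr² = 1.3595 kg·m². The pivot is at distance d = 0.5395 m from the centre of mass.
By the parallel-axis theorem, I = I_cm + md² = 1.3595 + 1.3595 = 2.7191 kg·m².
T = 2π√(I/(mgd)) = 2π√(2.7191/(4.671 × 1.364 × 0.5395)) = 5.588 s.

5.588 s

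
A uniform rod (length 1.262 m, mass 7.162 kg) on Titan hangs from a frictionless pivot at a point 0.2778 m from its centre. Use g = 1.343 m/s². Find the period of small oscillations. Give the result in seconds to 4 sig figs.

For a physical pendulum T = 2π√(I/(mgd)), with d = 0.27780 m from pivot to centre of mass.
I_cm = mL²/12 = 7.162 × 1.262²/12 = 0.95054 kg·m²; I = I_cm + md² = 0.95054 + 7.162 × 0.27780² = 1.5033 kg·m².
T = 2π√(1.5033/(7.162 × 1.343 × 0.27780)) = 4.713 s.

4.713 s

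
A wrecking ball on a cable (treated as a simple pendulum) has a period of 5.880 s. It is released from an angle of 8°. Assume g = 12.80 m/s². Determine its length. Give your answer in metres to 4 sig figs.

From T = 2π√(L/g), L = gT²/(4π²) = 12.80 × 5.8800²/(4π²) = 11.21 m.

11.21 m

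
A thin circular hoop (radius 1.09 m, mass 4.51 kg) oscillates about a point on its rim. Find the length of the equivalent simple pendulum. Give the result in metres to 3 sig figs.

2.18 m

The equivalent simple-pendulum length is L_eq = I/(md), where I is about the pivot and d = 1.090 m.
I_cm = mR² = 5.358 kg·m², so I = I_cm + md² = 5.358 + 5.358 = 10.72 kg·m².
L_eq = 10.72/(4.51 × 1.090) = 2.18 m.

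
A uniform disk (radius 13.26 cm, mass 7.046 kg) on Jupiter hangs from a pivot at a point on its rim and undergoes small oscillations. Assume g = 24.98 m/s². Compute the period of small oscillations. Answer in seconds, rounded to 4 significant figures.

0.5607 s

I_cm = ½mr² = 0.061944 kg·m². The pivot is at distance d = 0.1326 m from the centre of mass.
By the parallel-axis theorem, I = I_cm + md² = 0.061944 + 0.12389 = 0.18583 kg·m².
T = 2π√(I/(mgd)) = 2π√(0.18583/(7.046 × 24.98 × 0.1326)) = 0.5607 s.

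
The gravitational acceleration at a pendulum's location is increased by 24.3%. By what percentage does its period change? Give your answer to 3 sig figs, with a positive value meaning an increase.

T ∝ 1/√g, so T'/T = 1/√(1.243) = 0.8969.
Percentage change in T = (0.8969 − 1) × 100% = -10.3%.

-10.3%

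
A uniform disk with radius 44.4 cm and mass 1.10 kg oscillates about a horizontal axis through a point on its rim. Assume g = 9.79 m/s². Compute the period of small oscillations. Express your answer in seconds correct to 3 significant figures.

I_cm = ½mr² = 0.1084 kg·m². The pivot is at distance d = 0.444 m from the centre of mass.
By the parallel-axis theorem, I = I_cm + md² = 0.1084 + 0.2168 = 0.3253 kg·m².
T = 2π√(I/(mgd)) = 2π√(0.3253/(1.10 × 9.79 × 0.444)) = 1.64 s.

1.64 s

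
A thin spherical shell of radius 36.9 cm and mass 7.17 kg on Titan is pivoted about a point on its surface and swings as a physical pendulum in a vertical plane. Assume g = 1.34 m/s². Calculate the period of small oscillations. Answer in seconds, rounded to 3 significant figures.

I_cm = (2/3)mr² = 0.6508 kg·m². The pivot is at distance d = 0.369 m from the centre of mass.
By the parallel-axis theorem, I = I_cm + md² = 0.6508 + 0.9763 = 1.627 kg·m².
T = 2π√(I/(mgd)) = 2π√(1.627/(7.17 × 1.34 × 0.369)) = 4.26 s.

4.26 s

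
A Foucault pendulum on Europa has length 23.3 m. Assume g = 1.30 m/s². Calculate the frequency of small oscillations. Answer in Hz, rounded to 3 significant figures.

0.0376 Hz

T = 2π√(L/g) = 2π√(23.3/1.30) = 26.60 s, so f = 1/T = 0.0376 Hz.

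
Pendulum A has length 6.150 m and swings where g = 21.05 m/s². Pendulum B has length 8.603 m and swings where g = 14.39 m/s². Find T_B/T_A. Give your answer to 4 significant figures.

1.430

T = 2π√(L/g), so T_B/T_A = √((L_B/g_B)/(L_A/g_A)) = √((8.603/14.39)/(6.150/21.05)) = 1.430.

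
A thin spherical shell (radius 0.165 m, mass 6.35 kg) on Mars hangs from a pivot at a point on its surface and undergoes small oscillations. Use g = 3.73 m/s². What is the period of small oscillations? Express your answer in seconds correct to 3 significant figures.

I_cm = (2/3)mr² = 0.1153 kg·m². The pivot is at distance d = 0.165 m from the centre of mass.
By the parallel-axis theorem, I = I_cm + md² = 0.1153 + 0.1729 = 0.2881 kg·m².
T = 2π√(I/(mgd)) = 2π√(0.2881/(6.35 × 3.73 × 0.165)) = 1.71 s.

1.71 s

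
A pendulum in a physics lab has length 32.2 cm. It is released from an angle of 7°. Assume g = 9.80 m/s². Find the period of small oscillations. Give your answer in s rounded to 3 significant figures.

T = 2π√(L/g) = 2π√(0.322/9.80) = 2π × 0.1813 = 1.14 s.

1.14 s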